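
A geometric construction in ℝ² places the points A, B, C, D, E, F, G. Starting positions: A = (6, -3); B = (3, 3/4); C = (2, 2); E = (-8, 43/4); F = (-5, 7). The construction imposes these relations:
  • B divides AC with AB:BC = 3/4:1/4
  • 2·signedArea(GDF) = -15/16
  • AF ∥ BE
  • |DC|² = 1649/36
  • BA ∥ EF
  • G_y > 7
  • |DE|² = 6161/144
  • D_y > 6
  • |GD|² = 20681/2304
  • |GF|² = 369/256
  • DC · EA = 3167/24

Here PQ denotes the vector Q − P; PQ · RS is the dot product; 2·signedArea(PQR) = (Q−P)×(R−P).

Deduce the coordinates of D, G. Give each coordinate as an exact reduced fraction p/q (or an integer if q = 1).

1. D_x = -10/3  [line -14·x + 55/4·y + -3155/24 = 0 ∩ |DE|² = 6161/144]
2. D_y = 37/6  [line -14·x + 55/4·y + -3155/24 = 0 ∩ |DE|² = 6161/144]
   → D = (-10/3, 37/6)
3. G_x = -23/4  [line -5/6·x + -5/3·y + 135/16 = 0 ∩ |GF|² = 369/256]
4. G_y = 127/16  [line -5/6·x + -5/3·y + 135/16 = 0 ∩ |GF|² = 369/256]
   → G = (-23/4, 127/16)

D = (-10/3, 37/6)
G = (-23/4, 127/16)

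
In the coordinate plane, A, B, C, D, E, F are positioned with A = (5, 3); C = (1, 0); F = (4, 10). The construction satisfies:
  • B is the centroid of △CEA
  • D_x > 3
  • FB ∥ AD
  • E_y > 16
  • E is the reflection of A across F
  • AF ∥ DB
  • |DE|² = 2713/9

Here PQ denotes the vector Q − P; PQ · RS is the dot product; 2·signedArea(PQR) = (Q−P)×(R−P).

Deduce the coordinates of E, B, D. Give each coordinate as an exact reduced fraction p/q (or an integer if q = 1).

B = (3, 20/3)
D = (4, -1/3)
E = (3, 17)

1. E_x = 3  [E is the reflection of A across F]
2. E_y = 17  [E is the reflection of A across F]
   → E = (3, 17)
3. B_x = 3  [B is the centroid of △CEA]
4. B_y = 20/3  [B is the centroid of △CEA]
   → B = (3, 20/3)
5. D_x = 4  [AF ∥ DB ∩ FB ∥ AD]
6. D_y = -1/3  [AF ∥ DB ∩ FB ∥ AD]
   → D = (4, -1/3)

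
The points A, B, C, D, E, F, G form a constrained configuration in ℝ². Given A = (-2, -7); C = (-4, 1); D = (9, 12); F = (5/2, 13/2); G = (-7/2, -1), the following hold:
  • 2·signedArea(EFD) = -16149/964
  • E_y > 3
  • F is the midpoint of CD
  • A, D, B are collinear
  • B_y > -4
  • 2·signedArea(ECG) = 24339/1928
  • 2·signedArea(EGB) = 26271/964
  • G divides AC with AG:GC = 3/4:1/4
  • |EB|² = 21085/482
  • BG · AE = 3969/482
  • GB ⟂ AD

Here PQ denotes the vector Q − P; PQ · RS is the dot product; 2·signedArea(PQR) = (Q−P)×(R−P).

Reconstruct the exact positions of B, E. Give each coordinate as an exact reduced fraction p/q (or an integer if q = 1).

1. B_x = 217/964  [A, D, B are collinear ∩ GB ⟂ AD]
2. B_y = -3043/964  [A, D, B are collinear ∩ GB ⟂ AD]
   → B = (217/964, -3043/964)
3. E_x = 1679/964  [2·signedArea(ECG) = 24339/1928 ∩ BG · AE = 3969/482]
4. E_y = 3163/964  [2·signedArea(ECG) = 24339/1928 ∩ BG · AE = 3969/482]
   → E = (1679/964, 3163/964)

B = (217/964, -3043/964)
E = (1679/964, 3163/964)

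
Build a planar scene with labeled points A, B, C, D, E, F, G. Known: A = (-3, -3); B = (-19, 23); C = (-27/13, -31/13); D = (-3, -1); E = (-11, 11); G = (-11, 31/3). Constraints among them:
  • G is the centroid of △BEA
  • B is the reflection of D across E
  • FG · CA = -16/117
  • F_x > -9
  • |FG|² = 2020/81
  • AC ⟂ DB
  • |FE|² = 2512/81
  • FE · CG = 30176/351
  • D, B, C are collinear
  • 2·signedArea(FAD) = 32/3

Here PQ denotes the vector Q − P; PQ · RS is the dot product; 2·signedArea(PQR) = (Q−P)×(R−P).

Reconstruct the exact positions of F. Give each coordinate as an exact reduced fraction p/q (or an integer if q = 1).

F = (-25/3, 55/9)

1. F_x = -25/3  [FE · CG = 30176/351 ∩ 2·signedArea(FAD) = 32/3]
2. F_y = 55/9  [FE · CG = 30176/351 ∩ 2·signedArea(FAD) = 32/3]
   → F = (-25/3, 55/9)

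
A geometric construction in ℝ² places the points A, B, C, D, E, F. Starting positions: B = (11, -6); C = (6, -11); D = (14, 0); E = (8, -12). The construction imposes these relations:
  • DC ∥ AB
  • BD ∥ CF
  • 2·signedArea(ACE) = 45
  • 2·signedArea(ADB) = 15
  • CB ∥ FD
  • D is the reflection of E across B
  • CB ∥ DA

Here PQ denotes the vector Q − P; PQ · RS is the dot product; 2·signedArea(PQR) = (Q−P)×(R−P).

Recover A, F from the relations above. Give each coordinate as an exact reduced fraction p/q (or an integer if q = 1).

A = (19, 5)
F = (9, -5)

1. A_x = 19  [DC ∥ AB ∩ CB ∥ DA]
2. A_y = 5  [DC ∥ AB ∩ CB ∥ DA]
   → A = (19, 5)
3. F_x = 9  [CB ∥ FD ∩ BD ∥ CF]
4. F_y = -5  [CB ∥ FD ∩ BD ∥ CF]
   → F = (9, -5)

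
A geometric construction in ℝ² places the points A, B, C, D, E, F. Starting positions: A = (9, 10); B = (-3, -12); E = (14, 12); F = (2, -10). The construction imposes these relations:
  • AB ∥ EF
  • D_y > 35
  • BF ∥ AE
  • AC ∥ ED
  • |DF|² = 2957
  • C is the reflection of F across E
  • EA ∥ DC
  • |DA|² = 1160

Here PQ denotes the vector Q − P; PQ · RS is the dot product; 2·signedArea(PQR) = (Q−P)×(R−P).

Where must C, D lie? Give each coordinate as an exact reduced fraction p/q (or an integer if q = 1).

1. C_x = 26  [C is the reflection of F across E]
2. C_y = 34  [C is the reflection of F across E]
   → C = (26, 34)
3. D_x = 31  [EA ∥ DC ∩ AC ∥ ED]
4. D_y = 36  [EA ∥ DC ∩ AC ∥ ED]
   → D = (31, 36)

C = (26, 34)
D = (31, 36)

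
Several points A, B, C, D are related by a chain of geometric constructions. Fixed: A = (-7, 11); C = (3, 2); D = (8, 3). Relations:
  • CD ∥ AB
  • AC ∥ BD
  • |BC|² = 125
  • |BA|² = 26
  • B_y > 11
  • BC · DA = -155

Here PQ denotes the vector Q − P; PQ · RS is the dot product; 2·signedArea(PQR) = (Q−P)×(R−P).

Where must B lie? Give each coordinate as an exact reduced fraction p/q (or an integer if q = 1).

B = (-2, 12)

1. B_x = -2  [AC ∥ BD ∩ CD ∥ AB]
2. B_y = 12  [AC ∥ BD ∩ CD ∥ AB]
   → B = (-2, 12)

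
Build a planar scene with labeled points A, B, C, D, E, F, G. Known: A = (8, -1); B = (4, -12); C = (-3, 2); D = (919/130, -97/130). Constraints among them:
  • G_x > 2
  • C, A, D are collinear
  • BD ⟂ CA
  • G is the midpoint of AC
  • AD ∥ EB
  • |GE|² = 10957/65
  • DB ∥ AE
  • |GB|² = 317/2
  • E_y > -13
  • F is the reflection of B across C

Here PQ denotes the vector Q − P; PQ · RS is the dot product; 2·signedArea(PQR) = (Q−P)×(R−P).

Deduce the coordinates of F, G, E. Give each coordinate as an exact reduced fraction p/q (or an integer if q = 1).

1. F_x = -10  [F is the reflection of B across C]
2. F_y = 16  [F is the reflection of B across C]
   → F = (-10, 16)
3. G_x = 5/2  [G is the midpoint of AC]
4. G_y = 1/2  [G is the midpoint of AC]
   → G = (5/2, 1/2)
5. E_x = 641/130  [AD ∥ EB ∩ DB ∥ AE]
6. E_y = -1593/130  [AD ∥ EB ∩ DB ∥ AE]
   → E = (641/130, -1593/130)

E = (641/130, -1593/130)
F = (-10, 16)
G = (5/2, 1/2)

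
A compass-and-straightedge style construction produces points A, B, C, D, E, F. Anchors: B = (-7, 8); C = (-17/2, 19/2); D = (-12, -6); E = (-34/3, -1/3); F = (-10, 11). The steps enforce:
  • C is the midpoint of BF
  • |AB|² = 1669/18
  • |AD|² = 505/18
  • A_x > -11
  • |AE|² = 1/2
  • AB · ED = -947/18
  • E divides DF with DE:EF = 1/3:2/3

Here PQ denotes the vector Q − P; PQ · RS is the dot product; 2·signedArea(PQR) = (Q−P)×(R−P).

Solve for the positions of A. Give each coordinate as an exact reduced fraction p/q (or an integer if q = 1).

A = (-65/6, -5/6)

1. A_x = -65/6  [line 2/3·x + 17/3·y + 215/18 = 0 ∩ |AE|² = 1/2]
2. A_y = -5/6  [line 2/3·x + 17/3·y + 215/18 = 0 ∩ |AE|² = 1/2]
   → A = (-65/6, -5/6)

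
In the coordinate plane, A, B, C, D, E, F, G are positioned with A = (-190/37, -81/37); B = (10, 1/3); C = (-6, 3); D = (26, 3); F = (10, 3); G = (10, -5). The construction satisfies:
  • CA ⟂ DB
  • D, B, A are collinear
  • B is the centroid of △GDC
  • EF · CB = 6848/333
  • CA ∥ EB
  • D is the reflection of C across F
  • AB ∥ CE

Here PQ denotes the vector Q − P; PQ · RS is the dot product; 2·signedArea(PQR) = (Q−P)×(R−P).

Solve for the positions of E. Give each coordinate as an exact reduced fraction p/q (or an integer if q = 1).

1. E_x = 338/37  [CA ∥ EB ∩ AB ∥ CE]
2. E_y = 613/111  [CA ∥ EB ∩ AB ∥ CE]
   → E = (338/37, 613/111)

E = (338/37, 613/111)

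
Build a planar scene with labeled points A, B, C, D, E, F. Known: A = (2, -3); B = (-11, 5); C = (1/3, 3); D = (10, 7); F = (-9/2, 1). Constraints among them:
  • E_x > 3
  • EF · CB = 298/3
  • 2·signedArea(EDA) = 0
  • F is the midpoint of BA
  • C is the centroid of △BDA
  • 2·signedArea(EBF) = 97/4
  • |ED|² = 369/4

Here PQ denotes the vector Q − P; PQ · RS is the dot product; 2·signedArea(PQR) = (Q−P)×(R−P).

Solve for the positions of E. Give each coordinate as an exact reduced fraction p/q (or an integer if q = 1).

E = (4, -1/2)

1. E_x = 4  [2·signedArea(EDA) = 0 ∩ EF · CB = 298/3]
2. E_y = -1/2  [2·signedArea(EDA) = 0 ∩ EF · CB = 298/3]
   → E = (4, -1/2)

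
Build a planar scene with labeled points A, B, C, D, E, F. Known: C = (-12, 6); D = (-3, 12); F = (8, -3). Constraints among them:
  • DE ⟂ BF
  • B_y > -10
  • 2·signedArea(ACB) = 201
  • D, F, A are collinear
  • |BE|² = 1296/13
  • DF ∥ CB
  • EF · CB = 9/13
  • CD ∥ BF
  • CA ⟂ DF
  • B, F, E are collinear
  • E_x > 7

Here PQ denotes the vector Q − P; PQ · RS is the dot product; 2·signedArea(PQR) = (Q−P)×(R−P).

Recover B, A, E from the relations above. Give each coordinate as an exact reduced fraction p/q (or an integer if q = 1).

A = (-1137/346, 4287/346)
B = (-1, -9)
E = (95/13, -45/13)

1. B_x = -1  [CD ∥ BF ∩ DF ∥ CB]
2. B_y = -9  [CD ∥ BF ∩ DF ∥ CB]
   → B = (-1, -9)
3. A_x = -1137/346  [D, F, A are collinear ∩ CA ⟂ DF]
4. A_y = 4287/346  [D, F, A are collinear ∩ CA ⟂ DF]
   → A = (-1137/346, 4287/346)
5. E_x = 95/13  [B, F, E are collinear ∩ DE ⟂ BF]
6. E_y = -45/13  [B, F, E are collinear ∩ DE ⟂ BF]
   → E = (95/13, -45/13)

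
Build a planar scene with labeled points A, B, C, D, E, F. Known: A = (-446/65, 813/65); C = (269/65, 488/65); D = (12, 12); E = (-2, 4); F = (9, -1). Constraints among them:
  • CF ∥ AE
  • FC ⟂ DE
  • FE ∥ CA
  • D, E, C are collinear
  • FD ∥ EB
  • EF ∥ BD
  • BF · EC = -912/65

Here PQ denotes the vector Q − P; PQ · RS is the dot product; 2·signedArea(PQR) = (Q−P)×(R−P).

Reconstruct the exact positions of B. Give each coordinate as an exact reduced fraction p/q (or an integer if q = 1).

B = (1, 17)

1. B_x = 1  [EF ∥ BD ∩ FD ∥ EB]
2. B_y = 17  [EF ∥ BD ∩ FD ∥ EB]
   → B = (1, 17)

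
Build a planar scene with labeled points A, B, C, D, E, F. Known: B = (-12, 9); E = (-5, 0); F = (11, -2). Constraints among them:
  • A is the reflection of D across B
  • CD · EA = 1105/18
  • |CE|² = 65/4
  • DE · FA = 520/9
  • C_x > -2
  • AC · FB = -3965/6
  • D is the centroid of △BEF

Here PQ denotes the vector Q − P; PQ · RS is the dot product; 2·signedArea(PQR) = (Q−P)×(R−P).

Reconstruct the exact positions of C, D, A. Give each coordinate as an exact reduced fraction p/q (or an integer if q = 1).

1. D_x = -2  [D is the centroid of △BEF]
2. D_y = 7/3  [D is the centroid of △BEF]
   → D = (-2, 7/3)
3. A_x = -22  [A is the reflection of D across B]
4. A_y = 47/3  [A is the reflection of D across B]
   → A = (-22, 47/3)
5. C_x = -1  [CD · EA = 1105/18 ∩ AC · FB = -3965/6]
6. C_y = -1/2  [CD · EA = 1105/18 ∩ AC · FB = -3965/6]
   → C = (-1, -1/2)

A = (-22, 47/3)
C = (-1, -1/2)
D = (-2, 7/3)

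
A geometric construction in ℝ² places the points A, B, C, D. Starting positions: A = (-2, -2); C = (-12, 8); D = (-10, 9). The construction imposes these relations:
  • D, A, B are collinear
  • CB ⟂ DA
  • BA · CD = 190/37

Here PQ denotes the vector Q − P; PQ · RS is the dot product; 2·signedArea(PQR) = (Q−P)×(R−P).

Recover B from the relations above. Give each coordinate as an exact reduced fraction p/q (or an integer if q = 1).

B = (-378/37, 344/37)

1. B_x = -378/37  [D, A, B are collinear ∩ CB ⟂ DA]
2. B_y = 344/37  [D, A, B are collinear ∩ CB ⟂ DA]
   → B = (-378/37, 344/37)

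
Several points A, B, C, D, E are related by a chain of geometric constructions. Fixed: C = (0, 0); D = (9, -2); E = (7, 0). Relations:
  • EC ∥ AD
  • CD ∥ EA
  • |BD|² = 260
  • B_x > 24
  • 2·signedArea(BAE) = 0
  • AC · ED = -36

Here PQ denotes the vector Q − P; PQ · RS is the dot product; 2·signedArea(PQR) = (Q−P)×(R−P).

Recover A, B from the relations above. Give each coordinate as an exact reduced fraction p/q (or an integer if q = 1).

A = (16, -2)
B = (25, -4)

1. A_x = 16  [EC ∥ AD ∩ CD ∥ EA]
2. A_y = -2  [EC ∥ AD ∩ CD ∥ EA]
   → A = (16, -2)
3. B_x = 25  [line -2·x + -9·y + 14 = 0 ∩ |BD|² = 260]
4. B_y = -4  [line -2·x + -9·y + 14 = 0 ∩ |BD|² = 260]
   → B = (25, -4)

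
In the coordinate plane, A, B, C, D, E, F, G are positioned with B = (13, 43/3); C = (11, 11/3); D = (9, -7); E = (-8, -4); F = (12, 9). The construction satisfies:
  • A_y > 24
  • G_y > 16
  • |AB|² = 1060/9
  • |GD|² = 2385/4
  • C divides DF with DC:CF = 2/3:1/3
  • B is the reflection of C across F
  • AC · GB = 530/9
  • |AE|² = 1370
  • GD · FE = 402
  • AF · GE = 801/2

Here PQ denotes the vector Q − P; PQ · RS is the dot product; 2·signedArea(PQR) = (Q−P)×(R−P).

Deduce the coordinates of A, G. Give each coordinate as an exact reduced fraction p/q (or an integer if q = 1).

A = (15, 25)
G = (27/2, 17)

1. G_x = 27/2  [line 20·x + 13·y + -491 = 0 ∩ |GD|² = 2385/4]
2. G_y = 17  [line 20·x + 13·y + -491 = 0 ∩ |GD|² = 2385/4]
   → G = (27/2, 17)
3. A_x = 15  [AC · GB = 530/9 ∩ AF · GE = 801/2]
4. A_y = 25  [AC · GB = 530/9 ∩ AF · GE = 801/2]
   → A = (15, 25)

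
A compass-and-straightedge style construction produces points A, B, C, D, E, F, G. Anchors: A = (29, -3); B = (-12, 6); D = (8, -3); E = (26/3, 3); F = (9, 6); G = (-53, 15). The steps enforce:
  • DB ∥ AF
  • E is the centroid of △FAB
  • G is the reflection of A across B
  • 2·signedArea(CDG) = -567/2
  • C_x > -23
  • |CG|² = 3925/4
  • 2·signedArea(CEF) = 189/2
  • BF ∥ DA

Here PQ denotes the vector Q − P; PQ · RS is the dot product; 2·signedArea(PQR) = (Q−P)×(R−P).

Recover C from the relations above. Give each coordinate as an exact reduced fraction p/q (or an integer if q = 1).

C = (-22, 21/2)

1. C_x = -22  [2·signedArea(CDG) = -567/2 ∩ 2·signedArea(CEF) = 189/2]
2. C_y = 21/2  [2·signedArea(CDG) = -567/2 ∩ 2·signedArea(CEF) = 189/2]
   → C = (-22, 21/2)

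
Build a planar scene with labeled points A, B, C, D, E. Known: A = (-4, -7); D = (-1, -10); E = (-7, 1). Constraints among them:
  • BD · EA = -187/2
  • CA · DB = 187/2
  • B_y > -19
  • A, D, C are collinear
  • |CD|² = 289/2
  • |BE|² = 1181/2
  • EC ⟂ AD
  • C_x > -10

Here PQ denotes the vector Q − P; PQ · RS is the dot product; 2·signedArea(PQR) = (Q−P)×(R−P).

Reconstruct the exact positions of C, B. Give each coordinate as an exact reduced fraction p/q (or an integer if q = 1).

B = (15/2, -37/2)
C = (-19/2, -3/2)

1. C_x = -19/2  [A, D, C are collinear ∩ EC ⟂ AD]
2. C_y = -3/2  [A, D, C are collinear ∩ EC ⟂ AD]
   → C = (-19/2, -3/2)
3. B_x = 15/2  [BD · EA = -187/2 ∩ CA · DB = 187/2]
4. B_y = -37/2  [BD · EA = -187/2 ∩ CA · DB = 187/2]
   → B = (15/2, -37/2)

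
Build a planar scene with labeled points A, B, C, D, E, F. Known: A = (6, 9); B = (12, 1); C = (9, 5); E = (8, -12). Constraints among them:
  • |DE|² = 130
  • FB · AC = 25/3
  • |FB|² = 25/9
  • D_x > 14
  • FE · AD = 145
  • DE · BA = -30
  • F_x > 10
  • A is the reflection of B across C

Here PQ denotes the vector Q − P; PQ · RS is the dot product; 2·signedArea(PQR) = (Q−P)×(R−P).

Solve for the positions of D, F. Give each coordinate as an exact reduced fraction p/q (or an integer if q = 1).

1. D_x = 15  [line 6·x + -8·y + -114 = 0 ∩ |DE|² = 130]
2. D_y = -3  [line 6·x + -8·y + -114 = 0 ∩ |DE|² = 130]
   → D = (15, -3)
3. F_x = 11  [line -3·x + 4·y + 71/3 = 0 ∩ |FB|² = 25/9]
4. F_y = 7/3  [line -3·x + 4·y + 71/3 = 0 ∩ |FB|² = 25/9]
   → F = (11, 7/3)

D = (15, -3)
F = (11, 7/3)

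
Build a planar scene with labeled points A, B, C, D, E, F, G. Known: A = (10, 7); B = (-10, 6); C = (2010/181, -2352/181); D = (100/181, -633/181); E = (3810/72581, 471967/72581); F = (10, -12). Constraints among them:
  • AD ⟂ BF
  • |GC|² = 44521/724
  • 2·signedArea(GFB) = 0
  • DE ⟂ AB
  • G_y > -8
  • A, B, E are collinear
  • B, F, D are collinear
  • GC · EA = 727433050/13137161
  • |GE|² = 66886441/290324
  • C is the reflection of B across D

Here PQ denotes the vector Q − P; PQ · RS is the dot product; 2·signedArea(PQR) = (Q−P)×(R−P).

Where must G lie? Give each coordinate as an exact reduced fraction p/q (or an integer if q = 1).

G = (955/181, -2805/362)

1. G_x = 955/181  [2·signedArea(GFB) = 0 ∩ GC · EA = 727433050/13137161]
2. G_y = -2805/362  [2·signedArea(GFB) = 0 ∩ GC · EA = 727433050/13137161]
   → G = (955/181, -2805/362)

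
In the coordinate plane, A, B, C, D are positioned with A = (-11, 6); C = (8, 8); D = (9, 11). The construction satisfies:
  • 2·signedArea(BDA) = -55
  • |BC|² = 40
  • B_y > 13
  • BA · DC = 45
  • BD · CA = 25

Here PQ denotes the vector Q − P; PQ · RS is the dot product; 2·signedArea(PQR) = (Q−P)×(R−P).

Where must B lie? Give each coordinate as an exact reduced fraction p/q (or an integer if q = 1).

B = (10, 14)

1. B_x = 10  [BD · CA = 25 ∩ BA · DC = 45]
2. B_y = 14  [BD · CA = 25 ∩ BA · DC = 45]
   → B = (10, 14)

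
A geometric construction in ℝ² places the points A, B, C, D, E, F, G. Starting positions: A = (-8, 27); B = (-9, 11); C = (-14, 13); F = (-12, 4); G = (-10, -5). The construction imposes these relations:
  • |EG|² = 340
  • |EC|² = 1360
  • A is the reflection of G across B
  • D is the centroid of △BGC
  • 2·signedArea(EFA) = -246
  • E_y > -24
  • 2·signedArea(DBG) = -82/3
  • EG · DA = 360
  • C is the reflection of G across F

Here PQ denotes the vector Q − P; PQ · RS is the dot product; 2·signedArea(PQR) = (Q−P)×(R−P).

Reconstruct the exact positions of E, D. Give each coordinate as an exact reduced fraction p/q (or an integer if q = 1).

D = (-11, 19/3)
E = (-6, -23)

1. D_x = -11  [D is the centroid of △BGC]
2. D_y = 19/3  [D is the centroid of △BGC]
   → D = (-11, 19/3)
3. E_x = -6  [2·signedArea(EFA) = -246 ∩ EG · DA = 360]
4. E_y = -23  [2·signedArea(EFA) = -246 ∩ EG · DA = 360]
   → E = (-6, -23)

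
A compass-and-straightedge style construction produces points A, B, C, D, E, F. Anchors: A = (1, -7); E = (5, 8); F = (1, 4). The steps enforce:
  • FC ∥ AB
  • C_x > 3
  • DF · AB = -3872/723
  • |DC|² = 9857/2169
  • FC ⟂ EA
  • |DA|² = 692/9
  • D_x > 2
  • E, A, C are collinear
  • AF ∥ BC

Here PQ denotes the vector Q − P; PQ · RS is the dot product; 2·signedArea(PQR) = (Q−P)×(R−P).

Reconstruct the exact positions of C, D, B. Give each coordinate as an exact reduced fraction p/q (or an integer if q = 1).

1. C_x = 901/241  [E, A, C are collinear ∩ FC ⟂ EA]
2. C_y = 788/241  [E, A, C are collinear ∩ FC ⟂ EA]
   → C = (901/241, 788/241)
3. B_x = 901/241  [AF ∥ BC ∩ FC ∥ AB]
4. B_y = -1863/241  [AF ∥ BC ∩ FC ∥ AB]
   → B = (901/241, -1863/241)
5. D_x = 7/3  [line -660/241·x + 176/241·y + 3740/723 = 0 ∩ |DA|² = 692/9]
6. D_y = 5/3  [line -660/241·x + 176/241·y + 3740/723 = 0 ∩ |DA|² = 692/9]
   → D = (7/3, 5/3)

B = (901/241, -1863/241)
C = (901/241, 788/241)
D = (7/3, 5/3)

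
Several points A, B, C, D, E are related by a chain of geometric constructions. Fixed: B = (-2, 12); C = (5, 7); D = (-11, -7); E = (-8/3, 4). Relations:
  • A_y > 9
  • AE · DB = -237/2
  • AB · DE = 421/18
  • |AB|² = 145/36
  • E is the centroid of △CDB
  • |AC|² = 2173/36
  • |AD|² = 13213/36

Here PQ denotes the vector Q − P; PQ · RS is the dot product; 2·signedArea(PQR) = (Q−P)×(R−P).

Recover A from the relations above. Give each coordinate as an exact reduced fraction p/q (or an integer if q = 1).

1. A_x = -13/6  [AE · DB = -237/2 ∩ AB · DE = 421/18]
2. A_y = 10  [AE · DB = -237/2 ∩ AB · DE = 421/18]
   → A = (-13/6, 10)

A = (-13/6, 10)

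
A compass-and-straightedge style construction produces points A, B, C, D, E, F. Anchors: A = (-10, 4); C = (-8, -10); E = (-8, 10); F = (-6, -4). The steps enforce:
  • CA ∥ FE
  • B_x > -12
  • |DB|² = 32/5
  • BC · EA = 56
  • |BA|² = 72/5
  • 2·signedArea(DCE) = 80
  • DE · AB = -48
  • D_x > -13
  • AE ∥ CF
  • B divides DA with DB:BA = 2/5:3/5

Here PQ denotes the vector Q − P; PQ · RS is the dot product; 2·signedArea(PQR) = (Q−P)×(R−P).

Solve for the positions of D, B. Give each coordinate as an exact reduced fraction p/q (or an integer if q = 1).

1. D_x = -12  [2·signedArea(DCE) = 80]
2. B_x = -56/5  [line 2·x + 6·y + 20 = 0 ∩ |BA|² = 72/5]
3. B_y = 2/5  [line 2·x + 6·y + 20 = 0 ∩ |BA|² = 72/5]
   → B = (-56/5, 2/5)
4. D_x = -12  [DE · AB = -48 ∩ B divides DA with DB:BA = 2/5:3/5]
5. D_y = -2  [DE · AB = -48 ∩ B divides DA with DB:BA = 2/5:3/5]
   → D = (-12, -2)

B = (-56/5, 2/5)
D = (-12, -2)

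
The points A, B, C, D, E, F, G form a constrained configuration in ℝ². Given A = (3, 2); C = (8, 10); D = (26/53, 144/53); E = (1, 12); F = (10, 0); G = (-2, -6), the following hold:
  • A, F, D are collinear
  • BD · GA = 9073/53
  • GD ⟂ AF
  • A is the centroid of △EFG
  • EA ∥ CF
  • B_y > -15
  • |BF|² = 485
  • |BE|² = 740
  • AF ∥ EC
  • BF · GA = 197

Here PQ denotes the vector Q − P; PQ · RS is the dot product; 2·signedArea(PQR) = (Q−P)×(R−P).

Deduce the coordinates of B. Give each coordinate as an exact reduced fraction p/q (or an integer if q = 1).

B = (-7, -14)

1. B_x = -7  [line -5·x + -8·y + -147 = 0 ∩ |BF|² = 485]
2. B_y = -14  [line -5·x + -8·y + -147 = 0 ∩ |BF|² = 485]
   → B = (-7, -14)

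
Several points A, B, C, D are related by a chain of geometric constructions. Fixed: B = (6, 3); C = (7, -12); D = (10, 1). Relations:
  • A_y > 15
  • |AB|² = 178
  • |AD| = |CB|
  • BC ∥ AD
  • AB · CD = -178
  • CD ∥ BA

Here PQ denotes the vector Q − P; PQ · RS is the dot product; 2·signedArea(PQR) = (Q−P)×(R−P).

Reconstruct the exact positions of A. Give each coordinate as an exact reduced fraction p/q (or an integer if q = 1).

A = (9, 16)

1. A_x = 9  [BC ∥ AD ∩ CD ∥ BA]
2. A_y = 16  [BC ∥ AD ∩ CD ∥ BA]
   → A = (9, 16)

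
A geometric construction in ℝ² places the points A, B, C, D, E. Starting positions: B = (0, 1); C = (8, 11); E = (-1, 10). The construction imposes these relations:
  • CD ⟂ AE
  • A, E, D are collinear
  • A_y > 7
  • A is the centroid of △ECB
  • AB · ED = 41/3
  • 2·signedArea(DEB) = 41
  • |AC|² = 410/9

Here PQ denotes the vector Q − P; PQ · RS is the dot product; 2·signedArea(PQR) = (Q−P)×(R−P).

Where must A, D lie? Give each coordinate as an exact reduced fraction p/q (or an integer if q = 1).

A = (7/3, 22/3)
D = (4, 6)

1. A_x = 7/3  [A is the centroid of △ECB]
2. A_y = 22/3  [A is the centroid of △ECB]
   → A = (7/3, 22/3)
3. D_x = 4  [A, E, D are collinear ∩ CD ⟂ AE]
4. D_y = 6  [A, E, D are collinear ∩ CD ⟂ AE]
   → D = (4, 6)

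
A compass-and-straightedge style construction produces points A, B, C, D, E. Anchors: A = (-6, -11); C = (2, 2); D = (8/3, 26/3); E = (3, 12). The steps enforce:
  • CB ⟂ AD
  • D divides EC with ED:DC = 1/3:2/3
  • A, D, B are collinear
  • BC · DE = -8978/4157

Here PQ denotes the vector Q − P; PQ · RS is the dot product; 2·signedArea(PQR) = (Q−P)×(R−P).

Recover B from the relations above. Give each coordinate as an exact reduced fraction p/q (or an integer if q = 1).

B = (408/4157, 11798/4157)

1. B_x = 408/4157  [A, D, B are collinear ∩ CB ⟂ AD]
2. B_y = 11798/4157  [A, D, B are collinear ∩ CB ⟂ AD]
   → B = (408/4157, 11798/4157)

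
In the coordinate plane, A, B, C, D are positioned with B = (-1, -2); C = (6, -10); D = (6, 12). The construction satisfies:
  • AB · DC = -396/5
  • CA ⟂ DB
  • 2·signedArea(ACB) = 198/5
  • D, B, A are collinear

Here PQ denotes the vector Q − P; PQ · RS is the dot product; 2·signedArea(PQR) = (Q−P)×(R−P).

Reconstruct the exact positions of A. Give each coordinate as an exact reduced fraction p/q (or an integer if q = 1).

1. A_x = -14/5  [D, B, A are collinear ∩ CA ⟂ DB]
2. A_y = -28/5  [D, B, A are collinear ∩ CA ⟂ DB]
   → A = (-14/5, -28/5)

A = (-14/5, -28/5)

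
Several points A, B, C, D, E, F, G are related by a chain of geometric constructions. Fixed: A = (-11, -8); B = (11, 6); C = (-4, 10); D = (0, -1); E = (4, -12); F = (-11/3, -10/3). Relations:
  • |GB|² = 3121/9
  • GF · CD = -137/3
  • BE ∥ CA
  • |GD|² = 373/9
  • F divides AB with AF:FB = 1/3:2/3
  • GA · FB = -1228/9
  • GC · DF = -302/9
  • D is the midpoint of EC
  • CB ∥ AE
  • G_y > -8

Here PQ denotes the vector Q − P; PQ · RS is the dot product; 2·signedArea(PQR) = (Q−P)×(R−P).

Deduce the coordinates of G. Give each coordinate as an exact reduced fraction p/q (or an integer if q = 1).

G = (-7/3, -7)

1. G_x = -7/3  [GF · CD = -137/3 ∩ GA · FB = -1228/9]
2. G_y = -7  [GF · CD = -137/3 ∩ GA · FB = -1228/9]
   → G = (-7/3, -7)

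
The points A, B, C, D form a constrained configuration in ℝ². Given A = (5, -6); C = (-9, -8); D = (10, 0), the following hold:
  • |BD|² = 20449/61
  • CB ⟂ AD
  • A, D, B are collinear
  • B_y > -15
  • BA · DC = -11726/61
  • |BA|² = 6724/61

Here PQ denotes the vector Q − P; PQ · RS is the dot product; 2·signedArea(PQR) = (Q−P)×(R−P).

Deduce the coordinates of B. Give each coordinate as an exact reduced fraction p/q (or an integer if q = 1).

B = (-105/61, -858/61)

1. B_x = -105/61  [A, D, B are collinear ∩ CB ⟂ AD]
2. B_y = -858/61  [A, D, B are collinear ∩ CB ⟂ AD]
   → B = (-105/61, -858/61)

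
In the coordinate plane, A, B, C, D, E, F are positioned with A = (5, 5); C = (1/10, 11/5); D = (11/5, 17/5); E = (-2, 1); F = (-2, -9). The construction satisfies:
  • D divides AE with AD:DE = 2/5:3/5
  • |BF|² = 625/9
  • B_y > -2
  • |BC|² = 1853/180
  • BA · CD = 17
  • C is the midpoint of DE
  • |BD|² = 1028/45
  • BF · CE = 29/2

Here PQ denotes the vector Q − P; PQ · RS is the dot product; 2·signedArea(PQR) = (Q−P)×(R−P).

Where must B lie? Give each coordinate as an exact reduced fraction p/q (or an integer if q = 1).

B = (1/3, -1)

1. B_x = 1/3  [line 21/10·x + 6/5·y + 1/2 = 0 ∩ |BF|² = 625/9]
2. B_y = -1  [line 21/10·x + 6/5·y + 1/2 = 0 ∩ |BF|² = 625/9]
   → B = (1/3, -1)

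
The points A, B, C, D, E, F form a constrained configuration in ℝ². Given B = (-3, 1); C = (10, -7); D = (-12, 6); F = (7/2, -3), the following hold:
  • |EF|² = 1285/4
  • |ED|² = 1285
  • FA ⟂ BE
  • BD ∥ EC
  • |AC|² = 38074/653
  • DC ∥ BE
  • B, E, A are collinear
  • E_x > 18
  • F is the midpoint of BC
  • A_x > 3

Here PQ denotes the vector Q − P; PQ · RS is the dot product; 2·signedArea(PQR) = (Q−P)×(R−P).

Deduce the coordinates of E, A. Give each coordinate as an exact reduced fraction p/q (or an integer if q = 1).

1. E_x = 19  [BD ∥ EC ∩ DC ∥ BE]
2. E_y = -12  [BD ∥ EC ∩ DC ∥ BE]
   → E = (19, -12)
3. A_x = 2331/653  [B, E, A are collinear ∩ FA ⟂ BE]
4. A_y = -1882/653  [B, E, A are collinear ∩ FA ⟂ BE]
   → A = (2331/653, -1882/653)

A = (2331/653, -1882/653)
E = (19, -12)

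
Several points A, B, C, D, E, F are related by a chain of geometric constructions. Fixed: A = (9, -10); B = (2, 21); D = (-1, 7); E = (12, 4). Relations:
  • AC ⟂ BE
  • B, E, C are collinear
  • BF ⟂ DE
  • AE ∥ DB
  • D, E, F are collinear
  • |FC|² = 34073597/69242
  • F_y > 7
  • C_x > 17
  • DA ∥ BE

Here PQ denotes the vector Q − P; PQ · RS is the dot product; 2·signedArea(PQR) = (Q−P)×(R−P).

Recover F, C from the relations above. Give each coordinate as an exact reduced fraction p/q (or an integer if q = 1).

C = (6748/389, -1980/389)
F = (-217/178, 1255/178)

1. F_x = -217/178  [D, E, F are collinear ∩ BF ⟂ DE]
2. F_y = 1255/178  [D, E, F are collinear ∩ BF ⟂ DE]
   → F = (-217/178, 1255/178)
3. C_x = 6748/389  [B, E, C are collinear ∩ AC ⟂ BE]
4. C_y = -1980/389  [B, E, C are collinear ∩ AC ⟂ BE]
   → C = (6748/389, -1980/389)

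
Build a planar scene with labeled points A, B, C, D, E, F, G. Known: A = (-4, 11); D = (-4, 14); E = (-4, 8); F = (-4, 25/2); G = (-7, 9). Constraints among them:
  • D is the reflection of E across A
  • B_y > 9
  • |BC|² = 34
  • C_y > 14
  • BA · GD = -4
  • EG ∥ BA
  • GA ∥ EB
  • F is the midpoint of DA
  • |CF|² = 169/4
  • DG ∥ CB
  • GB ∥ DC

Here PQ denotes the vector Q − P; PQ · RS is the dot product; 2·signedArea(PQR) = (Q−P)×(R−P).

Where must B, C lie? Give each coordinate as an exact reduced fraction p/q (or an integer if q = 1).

1. B_x = -1  [EG ∥ BA ∩ GA ∥ EB]
2. B_y = 10  [EG ∥ BA ∩ GA ∥ EB]
   → B = (-1, 10)
3. C_x = 2  [DG ∥ CB ∩ GB ∥ DC]
4. C_y = 15  [DG ∥ CB ∩ GB ∥ DC]
   → C = (2, 15)

B = (-1, 10)
C = (2, 15)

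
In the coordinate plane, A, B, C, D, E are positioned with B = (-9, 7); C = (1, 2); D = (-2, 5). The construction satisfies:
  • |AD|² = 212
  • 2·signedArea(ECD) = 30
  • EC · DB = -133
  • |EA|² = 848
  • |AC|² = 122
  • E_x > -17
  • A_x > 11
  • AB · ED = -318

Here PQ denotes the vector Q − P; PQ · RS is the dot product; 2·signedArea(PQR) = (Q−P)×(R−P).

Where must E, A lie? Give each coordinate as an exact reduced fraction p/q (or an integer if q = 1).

A = (12, 1)
E = (-16, 9)

1. E_x = -16  [EC · DB = -133 ∩ 2·signedArea(ECD) = 30]
2. E_y = 9  [EC · DB = -133 ∩ 2·signedArea(ECD) = 30]
   → E = (-16, 9)
3. A_x = 12  [line -14·x + 4·y + 164 = 0 ∩ |EA|² = 848]
4. A_y = 1  [line -14·x + 4·y + 164 = 0 ∩ |EA|² = 848]
   → A = (12, 1)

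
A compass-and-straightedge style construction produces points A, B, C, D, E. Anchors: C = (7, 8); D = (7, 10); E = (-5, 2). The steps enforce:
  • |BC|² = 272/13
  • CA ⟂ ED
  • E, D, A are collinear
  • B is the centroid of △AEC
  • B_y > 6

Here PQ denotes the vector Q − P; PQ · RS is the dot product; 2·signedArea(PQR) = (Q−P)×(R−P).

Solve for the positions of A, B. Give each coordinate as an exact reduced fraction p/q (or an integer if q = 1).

A = (79/13, 122/13)
B = (35/13, 84/13)

1. A_x = 79/13  [E, D, A are collinear ∩ CA ⟂ ED]
2. A_y = 122/13  [E, D, A are collinear ∩ CA ⟂ ED]
   → A = (79/13, 122/13)
3. B_x = 35/13  [B is the centroid of △AEC]
4. B_y = 84/13  [B is the centroid of △AEC]
   → B = (35/13, 84/13)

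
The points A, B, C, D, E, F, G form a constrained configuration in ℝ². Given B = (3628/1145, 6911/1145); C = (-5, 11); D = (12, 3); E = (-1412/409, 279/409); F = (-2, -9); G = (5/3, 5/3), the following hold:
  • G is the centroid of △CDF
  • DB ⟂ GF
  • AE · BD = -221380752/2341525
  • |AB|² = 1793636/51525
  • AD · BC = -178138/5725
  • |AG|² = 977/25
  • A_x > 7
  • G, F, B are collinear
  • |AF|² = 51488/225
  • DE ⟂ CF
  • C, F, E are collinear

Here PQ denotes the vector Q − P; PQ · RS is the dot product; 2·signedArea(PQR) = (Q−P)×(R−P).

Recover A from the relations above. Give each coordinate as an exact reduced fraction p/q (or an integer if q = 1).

A = (118/15, 37/15)

1. A_x = 118/15  [AE · BD = -221380752/2341525 ∩ AD · BC = -178138/5725]
2. A_y = 37/15  [AE · BD = -221380752/2341525 ∩ AD · BC = -178138/5725]
   → A = (118/15, 37/15)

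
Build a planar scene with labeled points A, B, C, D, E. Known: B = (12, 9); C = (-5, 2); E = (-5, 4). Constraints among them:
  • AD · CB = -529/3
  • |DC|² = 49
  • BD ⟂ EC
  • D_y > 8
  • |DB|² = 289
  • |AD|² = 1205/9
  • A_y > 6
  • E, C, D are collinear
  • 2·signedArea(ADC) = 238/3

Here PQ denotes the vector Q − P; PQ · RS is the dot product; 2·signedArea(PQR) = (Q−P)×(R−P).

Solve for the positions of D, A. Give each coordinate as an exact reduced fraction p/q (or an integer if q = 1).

1. D_x = -5  [E, C, D are collinear ∩ BD ⟂ EC]
2. D_y = 9  [E, C, D are collinear ∩ BD ⟂ EC]
   → D = (-5, 9)
3. A_x = 19/3  [2·signedArea(ADC) = 238/3 ∩ AD · CB = -529/3]
4. A_y = 20/3  [2·signedArea(ADC) = 238/3 ∩ AD · CB = -529/3]
   → A = (19/3, 20/3)

A = (19/3, 20/3)
D = (-5, 9)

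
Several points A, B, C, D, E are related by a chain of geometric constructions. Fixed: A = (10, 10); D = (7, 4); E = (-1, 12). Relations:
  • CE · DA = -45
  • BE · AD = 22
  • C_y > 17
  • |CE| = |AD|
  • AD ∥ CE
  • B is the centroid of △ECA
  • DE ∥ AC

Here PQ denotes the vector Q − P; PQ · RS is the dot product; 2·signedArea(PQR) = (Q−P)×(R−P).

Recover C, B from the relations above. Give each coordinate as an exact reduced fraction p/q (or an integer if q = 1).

B = (11/3, 40/3)
C = (2, 18)

1. C_x = 2  [AD ∥ CE ∩ DE ∥ AC]
2. C_y = 18  [AD ∥ CE ∩ DE ∥ AC]
   → C = (2, 18)
3. B_x = 11/3  [B is the centroid of △ECA]
4. B_y = 40/3  [B is the centroid of △ECA]
   → B = (11/3, 40/3)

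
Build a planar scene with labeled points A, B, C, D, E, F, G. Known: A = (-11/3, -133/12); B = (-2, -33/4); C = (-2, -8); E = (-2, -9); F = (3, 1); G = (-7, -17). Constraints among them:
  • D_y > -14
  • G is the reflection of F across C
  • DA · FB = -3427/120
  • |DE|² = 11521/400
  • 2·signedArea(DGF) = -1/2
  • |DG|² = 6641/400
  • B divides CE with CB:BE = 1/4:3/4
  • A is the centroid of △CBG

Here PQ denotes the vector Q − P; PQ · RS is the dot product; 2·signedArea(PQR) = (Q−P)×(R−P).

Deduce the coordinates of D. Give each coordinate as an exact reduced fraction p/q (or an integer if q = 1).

1. D_x = -5  [DA · FB = -3427/120 ∩ 2·signedArea(DGF) = -1/2]
2. D_y = -269/20  [DA · FB = -3427/120 ∩ 2·signedArea(DGF) = -1/2]
   → D = (-5, -269/20)

D = (-5, -269/20)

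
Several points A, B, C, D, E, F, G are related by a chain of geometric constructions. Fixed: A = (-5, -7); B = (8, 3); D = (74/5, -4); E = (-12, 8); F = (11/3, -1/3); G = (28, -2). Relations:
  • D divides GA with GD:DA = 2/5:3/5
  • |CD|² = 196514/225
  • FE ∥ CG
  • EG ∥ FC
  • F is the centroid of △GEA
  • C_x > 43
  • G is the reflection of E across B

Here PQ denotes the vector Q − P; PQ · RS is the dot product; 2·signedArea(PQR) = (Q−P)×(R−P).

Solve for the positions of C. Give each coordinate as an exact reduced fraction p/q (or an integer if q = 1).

C = (131/3, -31/3)

1. C_x = 131/3  [FE ∥ CG ∩ EG ∥ FC]
2. C_y = -31/3  [FE ∥ CG ∩ EG ∥ FC]
   → C = (131/3, -31/3)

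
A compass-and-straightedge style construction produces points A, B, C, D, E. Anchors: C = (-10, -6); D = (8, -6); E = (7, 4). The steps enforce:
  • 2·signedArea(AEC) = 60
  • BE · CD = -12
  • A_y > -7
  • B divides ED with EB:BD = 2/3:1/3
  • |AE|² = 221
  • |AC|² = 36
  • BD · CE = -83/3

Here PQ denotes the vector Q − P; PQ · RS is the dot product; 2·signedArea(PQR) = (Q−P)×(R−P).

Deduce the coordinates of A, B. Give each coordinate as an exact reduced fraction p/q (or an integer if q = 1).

1. A_x = -4  [line 10·x + -17·y + -62 = 0 ∩ |AC|² = 36]
2. A_y = -6  [line 10·x + -17·y + -62 = 0 ∩ |AC|² = 36]
   → A = (-4, -6)
3. B_x = 23/3  [B divides ED with EB:BD = 2/3:1/3]
4. B_y = -8/3  [B divides ED with EB:BD = 2/3:1/3]
   → B = (23/3, -8/3)

A = (-4, -6)
B = (23/3, -8/3)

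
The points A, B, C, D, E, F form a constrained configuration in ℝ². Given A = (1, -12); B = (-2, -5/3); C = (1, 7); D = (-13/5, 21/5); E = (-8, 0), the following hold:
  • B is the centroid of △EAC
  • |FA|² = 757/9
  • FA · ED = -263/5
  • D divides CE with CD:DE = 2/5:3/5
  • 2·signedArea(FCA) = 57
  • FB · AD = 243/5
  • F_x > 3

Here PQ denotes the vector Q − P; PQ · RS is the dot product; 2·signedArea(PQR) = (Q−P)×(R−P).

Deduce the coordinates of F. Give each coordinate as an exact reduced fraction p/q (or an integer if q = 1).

F = (4, -10/3)

1. F_x = 4  [2·signedArea(FCA) = 57 ∩ FA · ED = -263/5]
2. F_y = -10/3  [2·signedArea(FCA) = 57 ∩ FA · ED = -263/5]
   → F = (4, -10/3)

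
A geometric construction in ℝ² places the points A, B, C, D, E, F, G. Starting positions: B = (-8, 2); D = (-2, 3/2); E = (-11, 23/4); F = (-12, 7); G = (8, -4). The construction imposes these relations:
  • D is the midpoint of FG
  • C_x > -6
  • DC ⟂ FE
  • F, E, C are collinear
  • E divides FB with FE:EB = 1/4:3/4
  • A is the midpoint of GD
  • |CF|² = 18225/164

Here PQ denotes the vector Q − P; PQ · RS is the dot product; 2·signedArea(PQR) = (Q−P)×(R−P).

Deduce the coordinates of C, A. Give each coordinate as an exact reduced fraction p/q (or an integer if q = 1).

1. C_x = -222/41  [F, E, C are collinear ∩ DC ⟂ FE]
2. C_y = -101/82  [F, E, C are collinear ∩ DC ⟂ FE]
   → C = (-222/41, -101/82)
3. A_x = 3  [A is the midpoint of GD]
4. A_y = -5/4  [A is the midpoint of GD]
   → A = (3, -5/4)

A = (3, -5/4)
C = (-222/41, -101/82)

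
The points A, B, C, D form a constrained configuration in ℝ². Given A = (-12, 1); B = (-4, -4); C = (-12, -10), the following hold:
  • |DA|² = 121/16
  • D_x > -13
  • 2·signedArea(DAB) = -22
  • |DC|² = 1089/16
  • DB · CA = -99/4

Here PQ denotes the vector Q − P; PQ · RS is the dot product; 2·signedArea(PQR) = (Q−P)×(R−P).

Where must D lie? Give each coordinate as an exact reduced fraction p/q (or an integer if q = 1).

D = (-12, -7/4)

1. D_x = -12  [2·signedArea(DAB) = -22 ∩ DB · CA = -99/4]
2. D_y = -7/4  [2·signedArea(DAB) = -22 ∩ DB · CA = -99/4]
   → D = (-12, -7/4)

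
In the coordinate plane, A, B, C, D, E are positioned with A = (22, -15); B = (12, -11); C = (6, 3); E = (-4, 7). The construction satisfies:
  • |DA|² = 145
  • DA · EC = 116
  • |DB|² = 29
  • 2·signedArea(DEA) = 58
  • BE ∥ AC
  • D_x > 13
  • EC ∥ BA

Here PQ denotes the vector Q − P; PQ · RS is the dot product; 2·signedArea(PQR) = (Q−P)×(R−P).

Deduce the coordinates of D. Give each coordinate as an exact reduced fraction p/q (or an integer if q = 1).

D = (14, -6)

1. D_x = 14  [2·signedArea(DEA) = 58 ∩ DA · EC = 116]
2. D_y = -6  [2·signedArea(DEA) = 58 ∩ DA · EC = 116]
   → D = (14, -6)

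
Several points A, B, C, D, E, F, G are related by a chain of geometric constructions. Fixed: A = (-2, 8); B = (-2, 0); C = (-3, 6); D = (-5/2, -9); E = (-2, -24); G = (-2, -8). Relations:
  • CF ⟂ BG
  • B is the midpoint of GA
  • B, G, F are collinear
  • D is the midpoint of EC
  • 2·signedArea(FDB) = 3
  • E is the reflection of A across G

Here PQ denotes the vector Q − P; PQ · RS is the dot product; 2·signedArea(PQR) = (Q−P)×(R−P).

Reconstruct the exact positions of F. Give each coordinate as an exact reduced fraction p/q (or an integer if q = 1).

F = (-2, 6)

1. F_x = -2  [B, G, F are collinear ∩ CF ⟂ BG]
2. F_y = 6  [B, G, F are collinear ∩ CF ⟂ BG]
   → F = (-2, 6)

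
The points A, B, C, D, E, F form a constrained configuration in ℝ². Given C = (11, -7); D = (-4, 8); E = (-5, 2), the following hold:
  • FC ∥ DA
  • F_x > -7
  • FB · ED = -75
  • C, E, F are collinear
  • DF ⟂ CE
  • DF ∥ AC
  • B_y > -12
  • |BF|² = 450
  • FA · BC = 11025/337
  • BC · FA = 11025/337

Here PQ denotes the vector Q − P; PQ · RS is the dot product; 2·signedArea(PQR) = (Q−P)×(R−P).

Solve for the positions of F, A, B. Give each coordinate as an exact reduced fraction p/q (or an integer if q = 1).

A = (4652/337, -679/337)
B = (2762/337, -4039/337)
F = (-2293/337, 1016/337)

1. F_x = -2293/337  [C, E, F are collinear ∩ DF ⟂ CE]
2. F_y = 1016/337  [C, E, F are collinear ∩ DF ⟂ CE]
   → F = (-2293/337, 1016/337)
3. A_x = 4652/337  [DF ∥ AC ∩ FC ∥ DA]
4. A_y = -679/337  [DF ∥ AC ∩ FC ∥ DA]
   → A = (4652/337, -679/337)
5. B_x = 2762/337  [BC · FA = 11025/337 ∩ FB · ED = -75]
6. B_y = -4039/337  [BC · FA = 11025/337 ∩ FB · ED = -75]
   → B = (2762/337, -4039/337)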